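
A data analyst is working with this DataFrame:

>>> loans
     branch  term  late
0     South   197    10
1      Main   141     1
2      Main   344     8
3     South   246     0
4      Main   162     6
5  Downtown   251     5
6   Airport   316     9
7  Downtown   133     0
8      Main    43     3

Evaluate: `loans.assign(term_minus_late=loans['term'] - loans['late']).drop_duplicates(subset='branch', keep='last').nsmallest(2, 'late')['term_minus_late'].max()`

246

add column term_minus_late = loans['term'] - loans['late']:
     branch  term  late  term_minus_late
0     South   197    10              187
1      Main   141     1              140
2      Main   344     8              336
3     South   246     0              246
4      Main   162     6              156
5  Downtown   251     5              246
6   Airport   316     9              307
7  Downtown   133     0              133
8      Main    43     3               40
drop duplicate branch (keep=last):
     branch  term  late  term_minus_late
3     South   246     0              246
6   Airport   316     9              307
7  Downtown   133     0              133
8      Main    43     3               40
take 2 rows with smallest late:
     branch  term  late  term_minus_late
3     South   246     0              246
7  Downtown   133     0              133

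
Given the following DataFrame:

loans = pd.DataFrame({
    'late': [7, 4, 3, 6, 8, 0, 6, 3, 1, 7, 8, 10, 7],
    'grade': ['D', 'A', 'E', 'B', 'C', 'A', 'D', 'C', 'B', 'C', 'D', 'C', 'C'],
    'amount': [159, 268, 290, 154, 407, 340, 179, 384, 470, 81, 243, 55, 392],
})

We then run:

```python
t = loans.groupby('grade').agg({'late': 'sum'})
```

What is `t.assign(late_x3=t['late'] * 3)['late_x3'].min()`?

9

group by grade, sum of late:
       late
grade      
A         4
B         7
C        35
D        21
E         3
add column late_x3 = t['late'] * 3:
       late  late_x3
grade               
A         4       12
B         7       21
C        35      105
D        21       63
E         3        9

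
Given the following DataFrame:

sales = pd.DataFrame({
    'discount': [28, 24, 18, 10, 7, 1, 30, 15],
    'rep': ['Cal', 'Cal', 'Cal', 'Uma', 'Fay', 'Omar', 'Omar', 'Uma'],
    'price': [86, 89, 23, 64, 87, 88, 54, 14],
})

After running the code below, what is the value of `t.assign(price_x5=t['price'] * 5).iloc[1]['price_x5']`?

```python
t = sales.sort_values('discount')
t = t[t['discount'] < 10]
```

sort by discount:
   discount   rep  price
5         1  Omar     88
4         7   Fay     87
3        10   Uma     64
7        15   Uma     14
2        18   Cal     23
1        24   Cal     89
0        28   Cal     86
6        30  Omar     54
filter rows where discount < 10:
   discount   rep  price
5         1  Omar     88
4         7   Fay     87
add column price_x5 = t['price'] * 5:
   discount   rep  price  price_x5
5         1  Omar     88       440
4         7   Fay     87       435
Finally, value at position 1, column 'price_x5' = 435.

435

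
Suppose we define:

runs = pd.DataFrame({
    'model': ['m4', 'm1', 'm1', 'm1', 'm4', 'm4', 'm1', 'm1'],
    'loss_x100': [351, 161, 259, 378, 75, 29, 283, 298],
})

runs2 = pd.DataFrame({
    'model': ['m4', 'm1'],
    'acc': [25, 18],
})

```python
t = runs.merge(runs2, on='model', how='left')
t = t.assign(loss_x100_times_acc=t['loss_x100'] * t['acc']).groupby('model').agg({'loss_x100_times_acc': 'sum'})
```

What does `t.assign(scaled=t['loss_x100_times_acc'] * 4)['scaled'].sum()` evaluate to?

144788

merge on 'model' (how='left') → 8 rows:
  model  loss_x100  acc
0    m4        351   25
1    m1        161   18
2    m1        259   18
3    m1        378   18
4    m4         75   25
5    m4         29   25
6    m1        283   18
7    m1        298   18
add column loss_x100_times_acc = t['loss_x100'] * t['acc']:
  model  loss_x100  acc  loss_x100_times_acc
0    m4        351   25                 8775
1    m1        161   18                 2898
2    m1        259   18                 4662
3    m1        378   18                 6804
4    m4         75   25                 1875
5    m4         29   25                  725
6    m1        283   18                 5094
7    m1        298   18                 5364
group by model, sum of loss_x100_times_acc:
       loss_x100_times_acc
model                     
m1                   24822
m4                   11375
add column scaled = t['loss_x100_times_acc'] * 4:
       loss_x100_times_acc  scaled
model                             
m1                   24822   99288
m4                   11375   45500
Reading off the sum of column 'scaled', we get 144788.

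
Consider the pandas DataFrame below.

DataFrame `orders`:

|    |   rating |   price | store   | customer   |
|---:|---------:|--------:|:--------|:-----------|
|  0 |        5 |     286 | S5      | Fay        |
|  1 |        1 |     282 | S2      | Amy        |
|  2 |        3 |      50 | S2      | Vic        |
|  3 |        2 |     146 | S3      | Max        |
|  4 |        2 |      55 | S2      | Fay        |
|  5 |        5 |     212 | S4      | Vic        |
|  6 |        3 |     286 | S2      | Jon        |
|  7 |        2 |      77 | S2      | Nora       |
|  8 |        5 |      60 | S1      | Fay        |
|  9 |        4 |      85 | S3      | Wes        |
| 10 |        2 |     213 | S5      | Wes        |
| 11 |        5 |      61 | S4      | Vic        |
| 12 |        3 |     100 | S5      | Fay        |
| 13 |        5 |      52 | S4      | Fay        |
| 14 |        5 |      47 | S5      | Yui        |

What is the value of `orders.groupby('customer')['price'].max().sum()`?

group by customer, max of price:
customer
Amy     282
Fay     286
Jon     286
Max     146
Nora     77
Vic     212
Wes     213
Yui      47
Name: price, dtype: int64
So sum() = 1549.

1549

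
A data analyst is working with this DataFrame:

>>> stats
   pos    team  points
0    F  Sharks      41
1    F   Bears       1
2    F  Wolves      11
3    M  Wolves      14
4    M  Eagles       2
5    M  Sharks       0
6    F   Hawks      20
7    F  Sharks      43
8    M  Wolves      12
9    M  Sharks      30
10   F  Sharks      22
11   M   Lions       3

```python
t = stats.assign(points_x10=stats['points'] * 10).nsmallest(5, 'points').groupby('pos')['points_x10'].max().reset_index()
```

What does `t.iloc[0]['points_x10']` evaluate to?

add column points_x10 = stats['points'] * 10:
   pos    team  points  points_x10
0    F  Sharks      41         410
1    F   Bears       1          10
2    F  Wolves      11         110
3    M  Wolves      14         140
4    M  Eagles       2          20
5    M  Sharks       0           0
6    F   Hawks      20         200
7    F  Sharks      43         430
8    M  Wolves      12         120
9    M  Sharks      30         300
10   F  Sharks      22         220
11   M   Lions       3          30
take 5 rows with smallest points:
   pos    team  points  points_x10
5    M  Sharks       0           0
1    F   Bears       1          10
4    M  Eagles       2          20
11   M   Lions       3          30
2    F  Wolves      11         110
group by pos, max of points_x10:
pos
F    110
M     30
Name: points_x10, dtype: int64
reset_index():
  pos  points_x10
0   F         110
1   M          30
The value at position 0, column 'points_x10' is 110.

110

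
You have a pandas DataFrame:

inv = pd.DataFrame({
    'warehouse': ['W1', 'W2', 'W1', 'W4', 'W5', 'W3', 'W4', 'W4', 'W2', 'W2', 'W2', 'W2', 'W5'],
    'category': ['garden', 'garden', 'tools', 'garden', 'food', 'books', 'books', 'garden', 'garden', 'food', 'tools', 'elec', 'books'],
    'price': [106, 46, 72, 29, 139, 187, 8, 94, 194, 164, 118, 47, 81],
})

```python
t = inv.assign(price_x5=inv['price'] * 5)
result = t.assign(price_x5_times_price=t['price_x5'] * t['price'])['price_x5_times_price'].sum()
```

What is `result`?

848965

add column price_x5 = inv['price'] * 5:
   warehouse category  price  price_x5
0         W1   garden    106       530
1         W2   garden     46       230
2         W1    tools     72       360
3         W4   garden     29       145
4         W5     food    139       695
5         W3    books    187       935
6         W4    books      8        40
7         W4   garden     94       470
8         W2   garden    194       970
9         W2     food    164       820
10        W2    tools    118       590
11        W2     elec     47       235
12        W5    books     81       405
add column price_x5_times_price = t['price_x5'] * t['price']:
   warehouse category  price  price_x5  price_x5_times_price
0         W1   garden    106       530                 56180
1         W2   garden     46       230                 10580
2         W1    tools     72       360                 25920
3         W4   garden     29       145                  4205
4         W5     food    139       695                 96605
5         W3    books    187       935                174845
6         W4    books      8        40                   320
7         W4   garden     94       470                 44180
8         W2   garden    194       970                188180
9         W2     food    164       820                134480
10        W2    tools    118       590                 69620
11        W2     elec     47       235                 11045
12        W5    books     81       405                 32805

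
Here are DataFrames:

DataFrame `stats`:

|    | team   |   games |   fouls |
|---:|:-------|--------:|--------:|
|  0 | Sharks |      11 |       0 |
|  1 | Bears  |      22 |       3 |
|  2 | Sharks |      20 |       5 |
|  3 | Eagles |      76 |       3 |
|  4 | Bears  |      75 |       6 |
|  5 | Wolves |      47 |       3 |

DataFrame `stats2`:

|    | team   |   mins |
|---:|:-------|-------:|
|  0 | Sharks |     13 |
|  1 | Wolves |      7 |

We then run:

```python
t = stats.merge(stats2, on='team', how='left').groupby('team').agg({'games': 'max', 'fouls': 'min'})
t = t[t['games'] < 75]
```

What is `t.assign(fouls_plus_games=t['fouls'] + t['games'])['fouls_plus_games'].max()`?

merge on 'team' (how='left') → 6 rows:
     team  games  fouls  mins
0  Sharks     11      0  13.0
1   Bears     22      3   NaN
2  Sharks     20      5  13.0
3  Eagles     76      3   NaN
4   Bears     75      6   NaN
5  Wolves     47      3   7.0
group by team: max(games), min(fouls):
        games  fouls
team                
Bears      75      3
Eagles     76      3
Sharks     20      0
Wolves     47      3
filter rows where games < 75:
        games  fouls
team                
Sharks     20      0
Wolves     47      3
add column fouls_plus_games = t['fouls'] + t['games']:
        games  fouls  fouls_plus_games
team                                  
Sharks     20      0                20
Wolves     47      3                50
Hence 50.

50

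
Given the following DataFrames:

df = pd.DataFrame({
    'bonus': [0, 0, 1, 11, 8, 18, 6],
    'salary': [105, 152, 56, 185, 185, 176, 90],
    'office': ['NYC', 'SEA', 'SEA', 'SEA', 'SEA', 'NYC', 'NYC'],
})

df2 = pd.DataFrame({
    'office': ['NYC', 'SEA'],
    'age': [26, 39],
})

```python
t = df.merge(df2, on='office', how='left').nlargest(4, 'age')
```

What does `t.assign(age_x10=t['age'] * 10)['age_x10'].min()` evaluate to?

merge on 'office' (how='left') → 7 rows:
   bonus  salary office  age
0      0     105    NYC   26
1      0     152    SEA   39
2      1      56    SEA   39
3     11     185    SEA   39
4      8     185    SEA   39
5     18     176    NYC   26
6      6      90    NYC   26
take 4 rows with largest age:
   bonus  salary office  age
1      0     152    SEA   39
2      1      56    SEA   39
3     11     185    SEA   39
4      8     185    SEA   39
add column age_x10 = t['age'] * 10:
   bonus  salary office  age  age_x10
1      0     152    SEA   39      390
2      1      56    SEA   39      390
3     11     185    SEA   39      390
4      8     185    SEA   39      390
The min of column 'age_x10' is 390.

390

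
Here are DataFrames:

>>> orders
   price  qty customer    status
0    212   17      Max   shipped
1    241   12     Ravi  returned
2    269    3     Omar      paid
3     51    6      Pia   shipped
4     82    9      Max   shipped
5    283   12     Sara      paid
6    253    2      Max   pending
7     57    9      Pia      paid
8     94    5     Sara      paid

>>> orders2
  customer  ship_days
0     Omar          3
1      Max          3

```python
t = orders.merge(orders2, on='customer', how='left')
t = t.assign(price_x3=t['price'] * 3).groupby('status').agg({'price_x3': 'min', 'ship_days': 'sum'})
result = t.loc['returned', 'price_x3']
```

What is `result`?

merge on 'customer' (how='left') → 9 rows:
   price  qty customer    status  ship_days
0    212   17      Max   shipped        3.0
1    241   12     Ravi  returned        NaN
2    269    3     Omar      paid        3.0
3     51    6      Pia   shipped        NaN
4     82    9      Max   shipped        3.0
5    283   12     Sara      paid        NaN
6    253    2      Max   pending        3.0
7     57    9      Pia      paid        NaN
8     94    5     Sara      paid        NaN
add column price_x3 = t['price'] * 3:
   price  qty customer    status  ship_days  price_x3
0    212   17      Max   shipped        3.0       636
1    241   12     Ravi  returned        NaN       723
2    269    3     Omar      paid        3.0       807
3     51    6      Pia   shipped        NaN       153
4     82    9      Max   shipped        3.0       246
5    283   12     Sara      paid        NaN       849
6    253    2      Max   pending        3.0       759
7     57    9      Pia      paid        NaN       171
8     94    5     Sara      paid        NaN       282
group by status: min(price_x3), sum(ship_days):
          price_x3  ship_days
status                       
paid           171        3.0
pending        759        3.0
returned       723        0.0
shipped        153        6.0
Hence 723.

723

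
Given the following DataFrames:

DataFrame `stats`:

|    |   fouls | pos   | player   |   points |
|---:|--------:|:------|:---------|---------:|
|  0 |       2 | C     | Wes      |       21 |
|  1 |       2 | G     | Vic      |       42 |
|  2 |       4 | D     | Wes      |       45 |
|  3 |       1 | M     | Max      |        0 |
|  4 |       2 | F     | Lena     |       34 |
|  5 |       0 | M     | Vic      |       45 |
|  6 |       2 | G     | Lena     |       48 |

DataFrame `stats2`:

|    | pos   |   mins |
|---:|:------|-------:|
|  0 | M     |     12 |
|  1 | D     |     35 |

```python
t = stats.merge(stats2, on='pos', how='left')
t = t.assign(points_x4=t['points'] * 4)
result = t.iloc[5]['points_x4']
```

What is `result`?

180

merge on 'pos' (how='left') → 7 rows:
   fouls pos player  points  mins
0      2   C    Wes      21   NaN
1      2   G    Vic      42   NaN
2      4   D    Wes      45  35.0
3      1   M    Max       0  12.0
4      2   F   Lena      34   NaN
5      0   M    Vic      45  12.0
6      2   G   Lena      48   NaN
add column points_x4 = t['points'] * 4:
   fouls pos player  points  mins  points_x4
0      2   C    Wes      21   NaN         84
1      2   G    Vic      42   NaN        168
2      4   D    Wes      45  35.0        180
3      1   M    Max       0  12.0          0
4      2   F   Lena      34   NaN        136
5      0   M    Vic      45  12.0        180
6      2   G   Lena      48   NaN        192
value at position 5, column 'points_x4' → 180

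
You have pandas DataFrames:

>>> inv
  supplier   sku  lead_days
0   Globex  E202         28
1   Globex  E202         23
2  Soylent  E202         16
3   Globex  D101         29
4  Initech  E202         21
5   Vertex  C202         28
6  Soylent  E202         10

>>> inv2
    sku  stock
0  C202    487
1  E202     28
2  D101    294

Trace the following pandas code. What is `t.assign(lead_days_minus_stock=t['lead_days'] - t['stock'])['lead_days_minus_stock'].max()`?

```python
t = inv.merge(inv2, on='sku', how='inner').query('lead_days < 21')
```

merge on 'sku' (how='inner') → 7 rows:
  supplier   sku  lead_days  stock
0   Globex  E202         28     28
1   Globex  E202         23     28
2  Soylent  E202         16     28
3   Globex  D101         29    294
4  Initech  E202         21     28
5   Vertex  C202         28    487
6  Soylent  E202         10     28
filter rows where lead_days < 21:
  supplier   sku  lead_days  stock
2  Soylent  E202         16     28
6  Soylent  E202         10     28
add column lead_days_minus_stock = t['lead_days'] - t['stock']:
  supplier   sku  lead_days  stock  lead_days_minus_stock
2  Soylent  E202         16     28                    -12
6  Soylent  E202         10     28                    -18
Taking the max of column 'lead_days_minus_stock' gives -12.

-12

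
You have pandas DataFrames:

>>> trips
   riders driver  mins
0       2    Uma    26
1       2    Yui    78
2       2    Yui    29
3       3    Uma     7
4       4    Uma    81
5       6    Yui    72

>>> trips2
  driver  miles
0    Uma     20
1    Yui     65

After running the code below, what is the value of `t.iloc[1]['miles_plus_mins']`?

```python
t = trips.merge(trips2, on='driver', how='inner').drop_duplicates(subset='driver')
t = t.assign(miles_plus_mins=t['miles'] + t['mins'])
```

143

merge on 'driver' (how='inner') → 6 rows:
   riders driver  mins  miles
0       2    Uma    26     20
1       2    Yui    78     65
2       2    Yui    29     65
3       3    Uma     7     20
4       4    Uma    81     20
5       6    Yui    72     65
drop duplicate driver (keep=first):
   riders driver  mins  miles
0       2    Uma    26     20
1       2    Yui    78     65
add column miles_plus_mins = t['miles'] + t['mins']:
   riders driver  mins  miles  miles_plus_mins
0       2    Uma    26     20               46
1       2    Yui    78     65              143
Then the value at position 1, column 'miles_plus_mins': 143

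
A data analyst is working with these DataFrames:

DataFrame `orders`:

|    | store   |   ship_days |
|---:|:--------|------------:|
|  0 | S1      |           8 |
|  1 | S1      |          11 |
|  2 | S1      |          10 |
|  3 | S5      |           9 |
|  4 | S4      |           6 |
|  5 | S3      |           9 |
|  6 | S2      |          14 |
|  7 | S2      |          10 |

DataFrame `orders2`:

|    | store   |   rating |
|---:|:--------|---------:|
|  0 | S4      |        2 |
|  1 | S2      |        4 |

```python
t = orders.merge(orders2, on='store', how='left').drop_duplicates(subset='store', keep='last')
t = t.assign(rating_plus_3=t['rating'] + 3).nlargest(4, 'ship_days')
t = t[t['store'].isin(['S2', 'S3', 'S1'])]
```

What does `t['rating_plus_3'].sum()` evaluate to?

merge on 'store' (how='left') → 8 rows:
  store  ship_days  rating
0    S1          8     NaN
1    S1         11     NaN
2    S1         10     NaN
3    S5          9     NaN
4    S4          6     2.0
5    S3          9     NaN
6    S2         14     4.0
7    S2         10     4.0
drop duplicate store (keep=last):
  store  ship_days  rating
2    S1         10     NaN
3    S5          9     NaN
4    S4          6     2.0
5    S3          9     NaN
7    S2         10     4.0
add column rating_plus_3 = t['rating'] + 3:
  store  ship_days  rating  rating_plus_3
2    S1         10     NaN            NaN
3    S5          9     NaN            NaN
4    S4          6     2.0            5.0
5    S3          9     NaN            NaN
7    S2         10     4.0            7.0
take 4 rows with largest ship_days:
  store  ship_days  rating  rating_plus_3
2    S1         10     NaN            NaN
7    S2         10     4.0            7.0
3    S5          9     NaN            NaN
5    S3          9     NaN            NaN
filter rows where store in ['S2', 'S3', 'S1']:
  store  ship_days  rating  rating_plus_3
2    S1         10     NaN            NaN
7    S2         10     4.0            7.0
5    S3          9     NaN            NaN

7.0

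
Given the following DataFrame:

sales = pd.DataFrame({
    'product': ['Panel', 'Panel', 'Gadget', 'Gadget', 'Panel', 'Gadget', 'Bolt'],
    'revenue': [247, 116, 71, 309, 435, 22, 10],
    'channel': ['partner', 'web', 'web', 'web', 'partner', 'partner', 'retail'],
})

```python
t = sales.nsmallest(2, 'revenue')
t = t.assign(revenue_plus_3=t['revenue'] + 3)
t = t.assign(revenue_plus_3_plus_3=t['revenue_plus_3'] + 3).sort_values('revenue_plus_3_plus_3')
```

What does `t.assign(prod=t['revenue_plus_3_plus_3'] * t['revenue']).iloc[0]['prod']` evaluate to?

160

take 2 rows with smallest revenue:
  product  revenue  channel
6    Bolt       10   retail
5  Gadget       22  partner
add column revenue_plus_3 = t['revenue'] + 3:
  product  revenue  channel  revenue_plus_3
6    Bolt       10   retail              13
5  Gadget       22  partner              25
add column revenue_plus_3_plus_3 = t['revenue_plus_3'] + 3:
  product  revenue  channel  revenue_plus_3  revenue_plus_3_plus_3
6    Bolt       10   retail              13                     16
5  Gadget       22  partner              25                     28
sort by revenue_plus_3_plus_3:
  product  revenue  channel  revenue_plus_3  revenue_plus_3_plus_3
6    Bolt       10   retail              13                     16
5  Gadget       22  partner              25                     28
add column prod = t['revenue_plus_3_plus_3'] * t['revenue']:
  product  revenue  channel  revenue_plus_3  revenue_plus_3_plus_3  prod
6    Bolt       10   retail              13                     16   160
5  Gadget       22  partner              25                     28   616
Hence 160.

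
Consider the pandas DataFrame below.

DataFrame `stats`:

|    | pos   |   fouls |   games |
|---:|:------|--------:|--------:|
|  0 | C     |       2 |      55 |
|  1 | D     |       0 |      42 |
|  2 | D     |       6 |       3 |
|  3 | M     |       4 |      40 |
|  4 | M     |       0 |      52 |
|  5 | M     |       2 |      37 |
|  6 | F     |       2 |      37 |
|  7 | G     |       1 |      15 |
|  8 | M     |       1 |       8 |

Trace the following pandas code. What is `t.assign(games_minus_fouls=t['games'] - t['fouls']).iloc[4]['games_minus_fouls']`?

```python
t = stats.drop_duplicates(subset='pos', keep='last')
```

drop duplicate pos (keep=last):
  pos  fouls  games
0   C      2     55
2   D      6      3
6   F      2     37
7   G      1     15
8   M      1      8
add column games_minus_fouls = t['games'] - t['fouls']:
  pos  fouls  games  games_minus_fouls
0   C      2     55                 53
2   D      6      3                 -3
6   F      2     37                 35
7   G      1     15                 14
8   M      1      8                  7
Taking the value at position 4, column 'games_minus_fouls' gives 7.

7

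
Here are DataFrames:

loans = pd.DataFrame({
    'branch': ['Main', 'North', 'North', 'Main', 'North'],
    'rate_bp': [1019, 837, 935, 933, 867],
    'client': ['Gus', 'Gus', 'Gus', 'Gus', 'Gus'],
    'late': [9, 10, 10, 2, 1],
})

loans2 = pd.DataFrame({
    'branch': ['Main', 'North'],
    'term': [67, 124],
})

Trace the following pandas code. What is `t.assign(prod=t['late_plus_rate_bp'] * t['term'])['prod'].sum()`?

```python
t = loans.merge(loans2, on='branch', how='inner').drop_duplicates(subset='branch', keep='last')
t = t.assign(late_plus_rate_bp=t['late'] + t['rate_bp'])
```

170277

merge on 'branch' (how='inner') → 5 rows:
  branch  rate_bp client  late  term
0   Main     1019    Gus     9    67
1  North      837    Gus    10   124
2  North      935    Gus    10   124
3   Main      933    Gus     2    67
4  North      867    Gus     1   124
drop duplicate branch (keep=last):
  branch  rate_bp client  late  term
3   Main      933    Gus     2    67
4  North      867    Gus     1   124
add column late_plus_rate_bp = t['late'] + t['rate_bp']:
  branch  rate_bp client  late  term  late_plus_rate_bp
3   Main      933    Gus     2    67                935
4  North      867    Gus     1   124                868
add column prod = t['late_plus_rate_bp'] * t['term']:
  branch  rate_bp client  late  term  late_plus_rate_bp    prod
3   Main      933    Gus     2    67                935   62645
4  North      867    Gus     1   124                868  107632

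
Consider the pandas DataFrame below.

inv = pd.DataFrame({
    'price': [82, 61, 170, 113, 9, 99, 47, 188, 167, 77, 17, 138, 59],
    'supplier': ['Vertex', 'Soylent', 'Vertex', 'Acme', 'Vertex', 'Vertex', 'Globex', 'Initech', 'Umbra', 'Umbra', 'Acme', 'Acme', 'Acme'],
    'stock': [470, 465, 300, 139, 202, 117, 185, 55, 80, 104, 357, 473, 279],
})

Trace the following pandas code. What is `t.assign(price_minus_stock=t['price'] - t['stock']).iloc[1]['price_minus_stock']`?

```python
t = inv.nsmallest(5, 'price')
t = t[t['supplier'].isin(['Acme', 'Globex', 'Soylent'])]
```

take 5 rows with smallest price:
    price supplier  stock
4       9   Vertex    202
10     17     Acme    357
6      47   Globex    185
12     59     Acme    279
1      61  Soylent    465
filter rows where supplier in ['Acme', 'Globex', 'Soylent']:
    price supplier  stock
10     17     Acme    357
6      47   Globex    185
12     59     Acme    279
1      61  Soylent    465
add column price_minus_stock = t['price'] - t['stock']:
    price supplier  stock  price_minus_stock
10     17     Acme    357               -340
6      47   Globex    185               -138
12     59     Acme    279               -220
1      61  Soylent    465               -404
Then the value at position 1, column 'price_minus_stock': -138

-138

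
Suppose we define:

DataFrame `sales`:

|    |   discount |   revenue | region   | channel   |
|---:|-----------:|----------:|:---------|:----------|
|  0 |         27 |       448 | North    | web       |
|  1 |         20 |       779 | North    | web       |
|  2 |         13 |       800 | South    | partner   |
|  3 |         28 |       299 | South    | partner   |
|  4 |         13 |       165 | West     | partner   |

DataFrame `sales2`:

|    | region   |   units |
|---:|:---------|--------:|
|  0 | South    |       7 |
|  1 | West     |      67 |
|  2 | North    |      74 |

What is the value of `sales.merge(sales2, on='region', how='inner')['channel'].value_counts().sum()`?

merge on 'region' (how='inner') → 5 rows:
   discount  revenue region  channel  units
0        27      448  North      web     74
1        20      779  North      web     74
2        13      800  South  partner      7
3        28      299  South  partner      7
4        13      165   West  partner     67
value_counts of channel:
channel
partner    3
web        2
Name: count, dtype: int64
Reading off the sum of the resulting series, we get 5.

5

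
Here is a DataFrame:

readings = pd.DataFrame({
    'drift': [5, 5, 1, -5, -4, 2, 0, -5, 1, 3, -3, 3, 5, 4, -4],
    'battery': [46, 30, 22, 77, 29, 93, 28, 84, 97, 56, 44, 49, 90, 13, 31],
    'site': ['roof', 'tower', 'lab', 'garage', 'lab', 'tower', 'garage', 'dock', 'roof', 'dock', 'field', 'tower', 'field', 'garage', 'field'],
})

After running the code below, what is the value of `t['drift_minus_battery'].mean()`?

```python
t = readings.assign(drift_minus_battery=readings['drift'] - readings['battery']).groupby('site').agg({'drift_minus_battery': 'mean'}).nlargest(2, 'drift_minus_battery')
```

-33.3333333333

add column drift_minus_battery = readings['drift'] - readings['battery']:
    drift  battery    site  drift_minus_battery
0       5       46    roof                  -41
1       5       30   tower                  -25
2       1       22     lab                  -21
3      -5       77  garage                  -82
4      -4       29     lab                  -33
5       2       93   tower                  -91
6       0       28  garage                  -28
7      -5       84    dock                  -89
8       1       97    roof                  -96
9       3       56    dock                  -53
10     -3       44   field                  -47
11      3       49   tower                  -46
12      5       90   field                  -85
13      4       13  garage                   -9
14     -4       31   field                  -35
group by site, mean of drift_minus_battery:
        drift_minus_battery
site                       
dock             -71.000000
field            -55.666667
garage           -39.666667
lab              -27.000000
roof             -68.500000
tower            -54.000000
take 2 rows with largest drift_minus_battery:
        drift_minus_battery
site                       
lab              -27.000000
garage           -39.666667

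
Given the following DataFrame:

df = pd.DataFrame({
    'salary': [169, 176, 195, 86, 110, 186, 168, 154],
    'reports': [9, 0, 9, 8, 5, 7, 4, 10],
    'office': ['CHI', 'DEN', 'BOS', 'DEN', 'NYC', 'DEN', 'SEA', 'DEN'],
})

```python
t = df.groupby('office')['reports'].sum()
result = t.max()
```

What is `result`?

25

group by office, sum of reports:
office
BOS     9
CHI     9
DEN    25
NYC     5
SEA     4
Name: reports, dtype: int64
So max() = 25.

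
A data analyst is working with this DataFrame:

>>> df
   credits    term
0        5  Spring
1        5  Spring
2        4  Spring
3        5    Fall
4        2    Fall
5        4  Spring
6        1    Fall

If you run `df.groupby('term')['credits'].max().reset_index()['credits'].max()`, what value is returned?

5

group by term, max of credits:
term
Fall      5
Spring    5
Name: credits, dtype: int64
reset_index():
     term  credits
0    Fall        5
1  Spring        5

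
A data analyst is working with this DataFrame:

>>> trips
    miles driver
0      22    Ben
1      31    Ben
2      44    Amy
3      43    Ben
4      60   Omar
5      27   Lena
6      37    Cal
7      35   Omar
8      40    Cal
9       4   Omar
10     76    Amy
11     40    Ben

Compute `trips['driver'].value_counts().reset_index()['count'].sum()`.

12

value_counts of driver:
driver
Ben     4
Omar    3
Amy     2
Cal     2
Lena    1
Name: count, dtype: int64
reset_index():
  driver  count
0    Ben      4
1   Omar      3
2    Amy      2
3    Cal      2
4   Lena      1
So sum() = 12.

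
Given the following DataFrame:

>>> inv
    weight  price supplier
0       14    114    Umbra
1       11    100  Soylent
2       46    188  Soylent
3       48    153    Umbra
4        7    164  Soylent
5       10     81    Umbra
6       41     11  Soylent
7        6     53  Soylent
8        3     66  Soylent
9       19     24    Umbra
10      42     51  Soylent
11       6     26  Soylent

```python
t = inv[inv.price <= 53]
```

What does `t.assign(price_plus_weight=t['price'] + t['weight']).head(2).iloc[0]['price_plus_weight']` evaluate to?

filter rows where price <= 53:
    weight  price supplier
6       41     11  Soylent
7        6     53  Soylent
9       19     24    Umbra
10      42     51  Soylent
11       6     26  Soylent
add column price_plus_weight = t['price'] + t['weight']:
    weight  price supplier  price_plus_weight
6       41     11  Soylent                 52
7        6     53  Soylent                 59
9       19     24    Umbra                 43
10      42     51  Soylent                 93
11       6     26  Soylent                 32
take first 2 rows:
   weight  price supplier  price_plus_weight
6      41     11  Soylent                 52
7       6     53  Soylent                 59
Then the value at position 0, column 'price_plus_weight': 52

52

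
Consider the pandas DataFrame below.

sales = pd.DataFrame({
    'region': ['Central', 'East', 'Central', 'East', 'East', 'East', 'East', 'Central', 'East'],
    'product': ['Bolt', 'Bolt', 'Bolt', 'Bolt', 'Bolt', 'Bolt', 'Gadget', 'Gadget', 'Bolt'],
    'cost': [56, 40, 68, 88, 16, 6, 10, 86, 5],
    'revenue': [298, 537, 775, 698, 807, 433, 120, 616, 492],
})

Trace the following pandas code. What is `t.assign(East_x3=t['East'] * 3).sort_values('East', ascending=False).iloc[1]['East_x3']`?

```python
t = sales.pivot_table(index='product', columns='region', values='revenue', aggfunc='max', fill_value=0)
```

360

pivot: rows=product, cols=region, max(revenue):
region   Central  East
product               
Bolt         775   807
Gadget       616   120
add column East_x3 = t['East'] * 3:
region   Central  East  East_x3
product                        
Bolt         775   807     2421
Gadget       616   120      360
sort by East descending:
region   Central  East  East_x3
product                        
Bolt         775   807     2421
Gadget       616   120      360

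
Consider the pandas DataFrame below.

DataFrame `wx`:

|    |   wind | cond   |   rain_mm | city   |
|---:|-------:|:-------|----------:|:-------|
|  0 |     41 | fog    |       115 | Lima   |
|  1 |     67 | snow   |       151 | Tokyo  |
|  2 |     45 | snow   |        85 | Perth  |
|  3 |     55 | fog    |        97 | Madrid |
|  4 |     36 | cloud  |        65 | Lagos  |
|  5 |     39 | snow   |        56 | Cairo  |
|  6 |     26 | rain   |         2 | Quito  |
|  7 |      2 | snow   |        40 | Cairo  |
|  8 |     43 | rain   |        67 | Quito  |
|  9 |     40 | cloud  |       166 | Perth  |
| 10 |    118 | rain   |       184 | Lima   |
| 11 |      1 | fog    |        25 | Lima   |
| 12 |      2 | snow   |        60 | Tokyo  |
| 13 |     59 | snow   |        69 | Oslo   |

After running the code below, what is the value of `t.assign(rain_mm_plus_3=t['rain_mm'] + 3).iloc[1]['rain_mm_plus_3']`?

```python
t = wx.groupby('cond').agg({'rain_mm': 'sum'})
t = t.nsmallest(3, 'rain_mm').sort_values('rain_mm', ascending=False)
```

240

group by cond, sum of rain_mm:
       rain_mm
cond          
cloud      231
fog        237
rain       253
snow       461
take 3 rows with smallest rain_mm:
       rain_mm
cond          
cloud      231
fog        237
rain       253
sort by rain_mm descending:
       rain_mm
cond          
rain       253
fog        237
cloud      231
add column rain_mm_plus_3 = t['rain_mm'] + 3:
       rain_mm  rain_mm_plus_3
cond                          
rain       253             256
fog        237             240
cloud      231             234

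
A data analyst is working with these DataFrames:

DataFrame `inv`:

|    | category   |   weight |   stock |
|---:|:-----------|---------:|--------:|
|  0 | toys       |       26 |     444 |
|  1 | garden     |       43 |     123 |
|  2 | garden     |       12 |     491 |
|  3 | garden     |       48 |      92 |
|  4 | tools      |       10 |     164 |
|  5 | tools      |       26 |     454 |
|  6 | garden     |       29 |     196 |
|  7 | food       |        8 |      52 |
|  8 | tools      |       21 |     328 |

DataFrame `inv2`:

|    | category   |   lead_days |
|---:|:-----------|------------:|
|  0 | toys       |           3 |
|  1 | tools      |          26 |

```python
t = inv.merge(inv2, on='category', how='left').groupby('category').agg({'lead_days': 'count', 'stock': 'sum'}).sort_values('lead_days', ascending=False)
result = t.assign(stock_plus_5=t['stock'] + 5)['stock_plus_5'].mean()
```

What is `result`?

merge on 'category' (how='left') → 9 rows:
  category  weight  stock  lead_days
0     toys      26    444        3.0
1   garden      43    123        NaN
2   garden      12    491        NaN
3   garden      48     92        NaN
4    tools      10    164       26.0
5    tools      26    454       26.0
6   garden      29    196        NaN
7     food       8     52        NaN
8    tools      21    328       26.0
group by category: count(lead_days), sum(stock):
          lead_days  stock
category                  
food              0     52
garden            0    902
tools             3    946
toys              1    444
sort by lead_days descending:
          lead_days  stock
category                  
tools             3    946
toys              1    444
food              0     52
garden            0    902
add column stock_plus_5 = t['stock'] + 5:
          lead_days  stock  stock_plus_5
category                                
tools             3    946           951
toys              1    444           449
food              0     52            57
garden            0    902           907
mean of column 'stock_plus_5' → 591.0

591.0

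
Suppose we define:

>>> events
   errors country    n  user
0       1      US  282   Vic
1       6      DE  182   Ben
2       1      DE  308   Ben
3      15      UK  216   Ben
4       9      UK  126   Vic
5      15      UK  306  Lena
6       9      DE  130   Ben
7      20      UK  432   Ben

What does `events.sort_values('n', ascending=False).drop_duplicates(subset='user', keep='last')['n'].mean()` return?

sort by n descending:
   errors country    n  user
7      20      UK  432   Ben
2       1      DE  308   Ben
5      15      UK  306  Lena
0       1      US  282   Vic
3      15      UK  216   Ben
1       6      DE  182   Ben
6       9      DE  130   Ben
4       9      UK  126   Vic
drop duplicate user (keep=last):
   errors country    n  user
5      15      UK  306  Lena
6       9      DE  130   Ben
4       9      UK  126   Vic
mean of column 'n' → 187.333333333

187.333333333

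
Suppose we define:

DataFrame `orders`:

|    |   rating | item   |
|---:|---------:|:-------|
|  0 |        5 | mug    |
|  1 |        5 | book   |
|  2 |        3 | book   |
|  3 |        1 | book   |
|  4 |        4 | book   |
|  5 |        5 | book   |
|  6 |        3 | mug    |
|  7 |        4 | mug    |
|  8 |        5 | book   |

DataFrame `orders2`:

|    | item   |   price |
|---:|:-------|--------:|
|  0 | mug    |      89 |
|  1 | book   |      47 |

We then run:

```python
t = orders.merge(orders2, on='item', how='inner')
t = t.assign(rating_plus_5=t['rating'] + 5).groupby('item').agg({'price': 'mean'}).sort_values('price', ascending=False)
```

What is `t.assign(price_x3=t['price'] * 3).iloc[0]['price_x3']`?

merge on 'item' (how='inner') → 9 rows:
   rating  item  price
0       5   mug     89
1       5  book     47
2       3  book     47
3       1  book     47
4       4  book     47
5       5  book     47
6       3   mug     89
7       4   mug     89
8       5  book     47
add column rating_plus_5 = t['rating'] + 5:
   rating  item  price  rating_plus_5
0       5   mug     89             10
1       5  book     47             10
2       3  book     47              8
3       1  book     47              6
4       4  book     47              9
5       5  book     47             10
6       3   mug     89              8
7       4   mug     89              9
8       5  book     47             10
group by item, mean of price:
      price
item       
book   47.0
mug    89.0
sort by price descending:
      price
item       
mug    89.0
book   47.0
add column price_x3 = t['price'] * 3:
      price  price_x3
item                 
mug    89.0     267.0
book   47.0     141.0
So iloc[0]['price_x3'] = 267.0.

267.0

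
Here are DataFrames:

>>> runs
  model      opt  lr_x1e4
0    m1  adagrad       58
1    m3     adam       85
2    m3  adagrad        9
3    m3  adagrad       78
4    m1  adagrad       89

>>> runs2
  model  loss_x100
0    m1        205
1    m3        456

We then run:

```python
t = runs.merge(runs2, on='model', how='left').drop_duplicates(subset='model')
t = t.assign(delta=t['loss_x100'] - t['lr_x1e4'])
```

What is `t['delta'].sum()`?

518

merge on 'model' (how='left') → 5 rows:
  model      opt  lr_x1e4  loss_x100
0    m1  adagrad       58        205
1    m3     adam       85        456
2    m3  adagrad        9        456
3    m3  adagrad       78        456
4    m1  adagrad       89        205
drop duplicate model (keep=first):
  model      opt  lr_x1e4  loss_x100
0    m1  adagrad       58        205
1    m3     adam       85        456
add column delta = t['loss_x100'] - t['lr_x1e4']:
  model      opt  lr_x1e4  loss_x100  delta
0    m1  adagrad       58        205    147
1    m3     adam       85        456    371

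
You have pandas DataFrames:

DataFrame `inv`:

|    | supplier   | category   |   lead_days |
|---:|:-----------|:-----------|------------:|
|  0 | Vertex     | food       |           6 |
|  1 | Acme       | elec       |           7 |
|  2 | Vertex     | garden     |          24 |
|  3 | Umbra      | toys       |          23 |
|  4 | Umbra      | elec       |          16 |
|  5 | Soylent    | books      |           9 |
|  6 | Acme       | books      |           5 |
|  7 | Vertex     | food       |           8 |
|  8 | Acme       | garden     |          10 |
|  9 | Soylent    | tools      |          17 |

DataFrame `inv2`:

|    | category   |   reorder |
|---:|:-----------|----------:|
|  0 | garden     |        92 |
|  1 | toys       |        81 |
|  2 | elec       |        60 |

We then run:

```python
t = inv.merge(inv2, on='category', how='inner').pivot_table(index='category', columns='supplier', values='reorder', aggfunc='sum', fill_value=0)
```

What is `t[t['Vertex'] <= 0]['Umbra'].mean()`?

70.5

merge on 'category' (how='inner') → 5 rows:
  supplier category  lead_days  reorder
0     Acme     elec          7       60
1   Vertex   garden         24       92
2    Umbra     toys         23       81
3    Umbra     elec         16       60
4     Acme   garden         10       92
pivot: rows=category, cols=supplier, sum(reorder):
supplier  Acme  Umbra  Vertex
category                     
elec        60     60       0
garden      92      0      92
toys         0     81       0
filter rows where Vertex <= 0:
supplier  Acme  Umbra  Vertex
category                     
elec        60     60       0
toys         0     81       0
Reading off the mean of column 'Umbra', we get 70.5.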